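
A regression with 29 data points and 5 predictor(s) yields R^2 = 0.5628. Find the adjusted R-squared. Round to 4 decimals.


Plug in: Adj R^2 = 1 - (1 - 0.5628) * 28/23.
= 1 - 0.4372 * 28/23
= 1 - 12.2416 / 23
= 1 - 0.5322 = 0.4678.

0.4678


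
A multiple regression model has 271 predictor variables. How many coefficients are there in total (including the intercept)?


Total coefficients = number of predictors + 1 (for the intercept).
= 271 + 1 = 272.

272


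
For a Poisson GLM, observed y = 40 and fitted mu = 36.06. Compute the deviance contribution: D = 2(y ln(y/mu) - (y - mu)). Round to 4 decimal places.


First: ln(40/36.06) = 0.103695.
Then: 40 * 0.103695 = 4.147800.
y - mu = 40 - 36.06 = 3.94.
D = 2(4.147800 - 3.94) = 0.415600, which rounds to 0.4156.

0.4156


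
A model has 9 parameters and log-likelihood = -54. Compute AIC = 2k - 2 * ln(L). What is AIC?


Compute:
2k = 2*9 = 18.
-2*loglik = -2*(-54) = 108.
AIC = 18 + 108 = 126.

126


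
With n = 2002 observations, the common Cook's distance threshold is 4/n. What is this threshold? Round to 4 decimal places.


Cook's distance cutoff = 4/n = 4/2002.
= 0.0020.

0.0020


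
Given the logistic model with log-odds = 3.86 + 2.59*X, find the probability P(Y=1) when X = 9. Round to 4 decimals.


z = 3.86 + 2.59 * 9 = 27.1700.
Sigmoid: P = 1 / (1 + exp(-27.1700)) = 1.0000.

1.0000


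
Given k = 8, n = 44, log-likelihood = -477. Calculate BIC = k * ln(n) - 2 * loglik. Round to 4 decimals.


Compute k*ln(n) = 8*ln(44) = 8*3.784190 = 30.273520.
Then -2*loglik = 954.
BIC = 30.273520 + 954 = 984.273520, which rounds to 984.2735.

984.2735


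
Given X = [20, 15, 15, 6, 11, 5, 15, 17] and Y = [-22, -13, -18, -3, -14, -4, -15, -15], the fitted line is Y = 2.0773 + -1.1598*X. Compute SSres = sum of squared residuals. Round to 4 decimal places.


For each point, residual = actual - predicted.
Residuals: [-0.8813, 2.3197, -2.6803, 1.8815, -3.3195, -0.2783, 0.3197, 2.6393].
Sum of squared residuals = 35.0464.

35.0464


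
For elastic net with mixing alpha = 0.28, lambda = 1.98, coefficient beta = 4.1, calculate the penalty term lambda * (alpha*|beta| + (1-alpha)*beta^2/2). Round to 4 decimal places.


L1 component = 0.28 * |4.1| = 1.1480.
L2 component = 0.72 * 4.1^2 / 2 = 6.0516.
Penalty = 1.98 * (1.1480 + 6.0516) = 1.98 * 7.1996 = 14.2552.

14.2552


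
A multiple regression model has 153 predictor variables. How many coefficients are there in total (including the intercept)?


Each predictor gets one coefficient, plus one intercept.
Total parameters = 153 + 1 = 154.

154


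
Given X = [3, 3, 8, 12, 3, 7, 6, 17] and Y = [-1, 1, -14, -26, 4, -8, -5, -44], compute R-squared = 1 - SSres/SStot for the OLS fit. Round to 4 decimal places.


After computing the OLS fit (b0=12.1330, b1=-3.2214):
SSres = 29.4752, SStot = 1833.8750.
R^2 = 1 - 29.4752/1833.8750 = 0.9839.

0.9839


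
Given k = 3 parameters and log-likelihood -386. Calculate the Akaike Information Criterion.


Compute:
2k = 2*3 = 6.
-2*loglik = -2*(-386) = 772.
AIC = 6 + 772 = 778.

778


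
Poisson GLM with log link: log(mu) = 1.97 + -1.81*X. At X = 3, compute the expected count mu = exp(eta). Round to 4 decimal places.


Linear predictor: eta = 1.97 + (-1.81)(3) = -3.4600.
Expected count: mu = exp(-3.4600) = 0.0314.

0.0314


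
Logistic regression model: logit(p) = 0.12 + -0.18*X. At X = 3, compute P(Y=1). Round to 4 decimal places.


Compute z = 0.12 + (-0.18)(3) = -0.4200.
exp(-z) = 1.5220.
P = 1/(1 + 1.5220) = 0.3965.

0.3965


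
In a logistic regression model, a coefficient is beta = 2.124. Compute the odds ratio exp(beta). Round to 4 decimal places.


The odds ratio is computed as:
OR = e^(2.124) = 8.3645.

8.3645


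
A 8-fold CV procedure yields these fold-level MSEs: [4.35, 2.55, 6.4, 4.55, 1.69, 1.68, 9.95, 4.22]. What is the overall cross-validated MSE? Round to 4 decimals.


Sum of fold MSEs = 35.3900.
Average = 35.3900 / 8 = 4.4238.

4.4238


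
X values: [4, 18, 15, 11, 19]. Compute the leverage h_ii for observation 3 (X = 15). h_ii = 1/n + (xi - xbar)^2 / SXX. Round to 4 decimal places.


Compute xbar = 13.4000 with n = 5 observations.
SXX = 149.2000.
Leverage = 1/5 + (15 - 13.4000)^2/149.2000 = 0.2172.

0.2172


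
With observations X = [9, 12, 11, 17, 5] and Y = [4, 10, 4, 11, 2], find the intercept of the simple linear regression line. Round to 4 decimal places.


The slope is b1 = 0.8099.
Sample means are xbar = 10.8000 and ybar = 6.2000.
Intercept: b0 = 6.2000 - (0.8099)(10.8000) = -2.5469.

-2.5469


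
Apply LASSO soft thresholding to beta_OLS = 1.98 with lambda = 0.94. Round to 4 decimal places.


Absolute value: |1.98| = 1.98.
Compare to lambda = 0.94.
Since |beta| > lambda, coefficient = sign(beta)*(|beta| - lambda) = 1.0400.

1.0400


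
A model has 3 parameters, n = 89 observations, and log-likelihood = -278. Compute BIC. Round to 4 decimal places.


k * ln(n) = 3 * ln(89) = 3 * 4.488636 = 13.465908.
-2 * loglik = -2 * (-278) = 556.
BIC = 13.465908 + 556 = 569.465908, which rounds to 569.4659.

569.4659


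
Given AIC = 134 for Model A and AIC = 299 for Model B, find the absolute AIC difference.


Compute |134 - 299| = 165.
Model A has the smaller AIC.

165


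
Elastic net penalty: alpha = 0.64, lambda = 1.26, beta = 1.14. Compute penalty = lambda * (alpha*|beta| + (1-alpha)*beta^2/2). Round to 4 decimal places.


L1 component = 0.64 * |1.14| = 0.7296.
L2 component = 0.36 * 1.14^2 / 2 = 0.2339.
Penalty = 1.26 * (0.7296 + 0.2339) = 1.26 * 0.9635 = 1.2140.

1.2140


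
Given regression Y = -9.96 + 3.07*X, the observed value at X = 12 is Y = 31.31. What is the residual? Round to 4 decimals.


Compute yhat = -9.96 + (3.07)(12) = 26.8800.
Residual = actual - predicted = 31.31 - 26.8800 = 4.4300.

4.4300


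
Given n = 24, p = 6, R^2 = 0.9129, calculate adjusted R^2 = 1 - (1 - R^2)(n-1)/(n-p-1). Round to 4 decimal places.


Adjusted R^2 = 1 - (1 - R^2) * (n-1)/(n-p-1).
(1 - R^2) = 0.0871.
(n-1)/(n-p-1) = 23/17.
(1 - R^2) * (n-1) = 0.0871 * 23 = 2.0033.
Divide by (n-p-1): 2.0033 / 17 = 0.1178.
Adj R^2 = 1 - 0.1178 = 0.8822.

0.8822


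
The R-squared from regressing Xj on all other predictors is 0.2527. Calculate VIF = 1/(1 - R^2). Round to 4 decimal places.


Using VIF = 1/(1 - R^2_j):
1 - 0.2527 = 0.7473.
VIF = 1.3382.

1.3382


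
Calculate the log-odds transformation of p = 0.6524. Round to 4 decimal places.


The odds are p/(1-p) = 0.6524 / 0.3476 = 1.8769.
logit(p) = ln(1.8769) = 0.6296.

0.6296


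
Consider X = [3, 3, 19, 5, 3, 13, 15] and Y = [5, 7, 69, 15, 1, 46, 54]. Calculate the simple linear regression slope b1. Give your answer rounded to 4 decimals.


Calculate xbar = 8.7143, ybar = 28.1429.
S_xx = 275.4286, S_xy = 1116.2857.
Using b1 = S_xy / S_xx = 1116.2857 / 275.4286, we get b1 = 4.0529.

4.0529


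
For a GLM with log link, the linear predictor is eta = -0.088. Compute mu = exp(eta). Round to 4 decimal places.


mu = exp(eta) = exp(-0.088).
= 0.9158.

0.9158


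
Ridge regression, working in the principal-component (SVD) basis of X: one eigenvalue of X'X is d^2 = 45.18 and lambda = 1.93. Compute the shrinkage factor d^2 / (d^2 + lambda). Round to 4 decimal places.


Compute the denominator: 45.18 + 1.93 = 47.1100.
Shrinkage factor = 45.18 / 47.1100 = 0.9590.

0.9590


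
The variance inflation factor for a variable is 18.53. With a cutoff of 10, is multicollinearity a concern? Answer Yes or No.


Check: VIF = 18.53 vs threshold = 10.
Since 18.53 >= 10, the answer is Yes.

Yes


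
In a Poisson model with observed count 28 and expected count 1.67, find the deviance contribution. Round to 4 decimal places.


Compute y*ln(y/mu) = 28*ln(28/1.67) = 28*2.819381 = 78.942668.
y - mu = 26.33.
D = 2*(78.942668 - (26.33)) = 105.225336, which rounds to 105.2253.

105.2253


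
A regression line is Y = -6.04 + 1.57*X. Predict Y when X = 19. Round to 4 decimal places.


Plug X = 19 into Y = -6.04 + 1.57*X:
Y = -6.04 + 29.8300 = 23.7900.

23.7900


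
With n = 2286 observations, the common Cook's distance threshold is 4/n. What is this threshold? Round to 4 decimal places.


The threshold is 4/n.
4/2286 = 0.0017.

0.0017


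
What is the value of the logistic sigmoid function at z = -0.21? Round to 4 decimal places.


exp(0.2100) = 1.2337.
1 + exp(-z) = 2.2337.
sigmoid = 1/2.2337 = 0.4477.

0.4477


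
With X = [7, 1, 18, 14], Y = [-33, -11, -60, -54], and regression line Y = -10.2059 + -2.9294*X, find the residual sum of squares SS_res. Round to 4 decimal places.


Predicted values from Y = -10.2059 + -2.9294*X.
Residuals: [-2.2883, 2.1353, 2.9351, -2.7825].
SSres = 26.1529.

26.1529


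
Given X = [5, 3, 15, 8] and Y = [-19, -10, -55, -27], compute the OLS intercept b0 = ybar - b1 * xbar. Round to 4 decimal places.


Compute b1 = -3.6949 from the OLS formula.
With xbar = 7.7500 and ybar = -27.7500, the intercept is:
b0 = -27.7500 - -3.6949 * 7.7500 = 0.8852.

0.8852


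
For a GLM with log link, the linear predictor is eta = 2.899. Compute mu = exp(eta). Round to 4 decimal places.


mu = exp(eta) = exp(2.899).
= 18.1560.

18.1560


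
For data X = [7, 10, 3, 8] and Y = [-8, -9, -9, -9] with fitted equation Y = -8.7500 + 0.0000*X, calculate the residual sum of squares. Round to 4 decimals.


Compute predicted values, then residuals = yi - yhat_i.
Residuals: [0.7500, -0.2500, -0.2500, -0.2500].
SSres = sum(residual^2) = 0.7500.

0.7500


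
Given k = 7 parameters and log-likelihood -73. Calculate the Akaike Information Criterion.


AIC = 2k - 2*loglik = 2(7) - 2(-73).
= 14 + 146 = 160.

160


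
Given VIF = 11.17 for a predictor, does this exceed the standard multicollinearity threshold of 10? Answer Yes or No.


Check: VIF = 11.17 vs threshold = 10.
Since 11.17 >= 10, the answer is Yes.

Yes


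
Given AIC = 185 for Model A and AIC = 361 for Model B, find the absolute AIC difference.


Compute |185 - 361| = 176.
Model A has the smaller AIC.

176


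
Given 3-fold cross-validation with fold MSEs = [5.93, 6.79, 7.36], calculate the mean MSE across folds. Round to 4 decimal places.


Add all fold MSEs: 20.0800.
Divide by k = 3: 20.0800/3 = 6.6933.

6.6933


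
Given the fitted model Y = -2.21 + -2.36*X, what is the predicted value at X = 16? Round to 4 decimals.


Substitute X = 16 into the equation:
Y = -2.21 + -2.36 * 16 = -2.21 + -37.7600 = -39.9700.

-39.9700


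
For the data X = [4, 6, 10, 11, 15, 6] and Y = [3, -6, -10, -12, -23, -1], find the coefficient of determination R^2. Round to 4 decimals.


Fit the OLS line: b0 = 10.7960, b1 = -2.1880.
SSres = 19.8880.
SStot = 418.8333.
R^2 = 1 - 19.8880/418.8333 = 0.9525.

0.9525


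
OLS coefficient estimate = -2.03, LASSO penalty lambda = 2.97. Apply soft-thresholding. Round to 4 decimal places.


|beta_OLS| = 2.03.
lambda = 2.97.
Since |beta| <= lambda, the coefficient is set to 0.
Result = 0.0000.

0.0000


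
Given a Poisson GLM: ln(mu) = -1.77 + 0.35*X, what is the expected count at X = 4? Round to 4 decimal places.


eta = -1.77 + 0.35 * 4 = -0.3700.
mu = exp(-0.3700) = 0.6907.

0.6907


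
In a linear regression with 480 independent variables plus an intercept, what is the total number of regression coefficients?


Each predictor gets one coefficient, plus one intercept.
Total parameters = 480 + 1 = 481.

481


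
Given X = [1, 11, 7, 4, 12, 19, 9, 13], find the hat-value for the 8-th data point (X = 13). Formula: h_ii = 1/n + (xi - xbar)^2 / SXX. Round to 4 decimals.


Mean of X: xbar = 9.5000.
SXX = 220.0000.
For X = 13: h = 1/8 + (13 - 9.5000)^2/220.0000 = 0.1807.

0.1807


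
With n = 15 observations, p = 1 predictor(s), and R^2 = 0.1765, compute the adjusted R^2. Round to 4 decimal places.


Plug in: Adj R^2 = 1 - (1 - 0.1765) * 14/13.
= 1 - 0.8235 * 14/13
= 1 - 11.5290 / 13
= 1 - 0.8868 = 0.1132.

0.1132


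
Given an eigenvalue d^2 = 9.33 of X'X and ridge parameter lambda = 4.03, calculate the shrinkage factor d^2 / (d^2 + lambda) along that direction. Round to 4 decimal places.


Compute the denominator: 9.33 + 4.03 = 13.3600.
Shrinkage factor = 9.33 / 13.3600 = 0.6984.

0.6984


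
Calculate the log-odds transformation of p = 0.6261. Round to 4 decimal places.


The odds are p/(1-p) = 0.6261 / 0.3739 = 1.6745.
logit(p) = ln(1.6745) = 0.5155.

0.5155


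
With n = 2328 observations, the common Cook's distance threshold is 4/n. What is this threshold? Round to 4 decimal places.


Using the rule of thumb:
Threshold = 4 / 2328 = 0.0017.

0.0017


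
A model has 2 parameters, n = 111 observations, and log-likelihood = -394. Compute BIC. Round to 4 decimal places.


ln(111) = 4.709530.
k * ln(n) = 2 * 4.709530 = 9.419060.
-2L = 788.
BIC = 9.419060 + 788 = 797.419060, which rounds to 797.4191.

797.4191


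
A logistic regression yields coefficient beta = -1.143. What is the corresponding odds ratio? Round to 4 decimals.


exp(-1.143) = 0.3189.
So the odds ratio is 0.3189.

0.3189


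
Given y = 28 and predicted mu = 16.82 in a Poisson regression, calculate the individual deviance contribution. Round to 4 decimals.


Compute y*ln(y/mu) = 28*ln(28/16.82) = 28*0.509636 = 14.269808.
y - mu = 11.18.
D = 2*(14.269808 - (11.18)) = 6.179616, which rounds to 6.1796.

6.1796


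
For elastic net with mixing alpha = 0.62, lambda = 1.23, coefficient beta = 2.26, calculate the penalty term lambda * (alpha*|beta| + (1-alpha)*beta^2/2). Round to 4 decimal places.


L1 component = 0.62 * |2.26| = 1.4012.
L2 component = 0.38 * 2.26^2 / 2 = 0.9704.
Penalty = 1.23 * (1.4012 + 0.9704) = 1.23 * 2.3716 = 2.9171.

2.9171


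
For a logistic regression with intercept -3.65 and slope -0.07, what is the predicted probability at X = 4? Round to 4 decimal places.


z = -3.65 + -0.07 * 4 = -3.9300.
Sigmoid: P = 1 / (1 + exp(3.9300)) = 0.0193.

0.0193


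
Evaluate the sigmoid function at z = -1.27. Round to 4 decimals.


Compute exp(1.2700) = 3.5609.
Sigmoid = 1 / (1 + 3.5609) = 1 / 4.5609 = 0.2193.

0.2193


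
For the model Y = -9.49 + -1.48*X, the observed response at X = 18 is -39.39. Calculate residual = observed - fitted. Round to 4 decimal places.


Fitted value at X = 18 is yhat = -9.49 + -1.48*18 = -36.1300.
Residual = -39.39 - -36.1300 = -3.2600.

-3.2600


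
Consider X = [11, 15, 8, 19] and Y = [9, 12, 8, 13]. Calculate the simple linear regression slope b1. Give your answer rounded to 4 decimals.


First compute the means: xbar = 13.2500, ybar = 10.5000.
Then S_xx = sum((xi - xbar)^2) = 68.7500.
S_xy = sum((xi - xbar)(yi - ybar)) = 33.5000.
b1 = S_xy / S_xx = 33.5000 / 68.7500 = 0.4873.

0.4873


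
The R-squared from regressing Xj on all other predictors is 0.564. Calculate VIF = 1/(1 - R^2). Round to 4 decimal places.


VIF = 1 / (1 - 0.564).
= 1 / 0.436 = 2.2936.

2.2936


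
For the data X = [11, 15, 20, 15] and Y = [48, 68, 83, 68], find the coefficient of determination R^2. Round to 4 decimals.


Fit the OLS line: b0 = 8.2761, b1 = 3.8344.
SSres = 19.6319.
SStot = 618.7500.
R^2 = 1 - 19.6319/618.7500 = 0.9683.

0.9683


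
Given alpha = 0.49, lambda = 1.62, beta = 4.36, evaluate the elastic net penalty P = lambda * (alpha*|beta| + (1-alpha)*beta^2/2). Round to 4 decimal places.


L1 component = 0.49 * |4.36| = 2.1364.
L2 component = 0.51 * 4.36^2 / 2 = 4.8474.
Penalty = 1.62 * (2.1364 + 4.8474) = 1.62 * 6.9838 = 11.3138.

11.3138


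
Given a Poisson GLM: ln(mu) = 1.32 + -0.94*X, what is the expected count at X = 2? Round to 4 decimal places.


Compute eta = 1.32 + -0.94 * 2 = -0.5600.
Apply inverse link: mu = e^-0.5600 = 0.5712.

0.5712


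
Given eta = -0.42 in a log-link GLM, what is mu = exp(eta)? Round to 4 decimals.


mu = exp(eta) = exp(-0.42).
= 0.6570.

0.6570


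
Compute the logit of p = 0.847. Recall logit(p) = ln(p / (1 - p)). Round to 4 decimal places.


Compute the odds: 0.847/0.153 = 5.5359.
Take the natural log: ln(5.5359) = 1.7113.

1.7113


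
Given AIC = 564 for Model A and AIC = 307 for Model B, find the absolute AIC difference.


Compute |564 - 307| = 257.
Model B has the smaller AIC.

257


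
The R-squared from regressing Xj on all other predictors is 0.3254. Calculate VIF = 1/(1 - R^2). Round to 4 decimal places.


Using VIF = 1/(1 - R^2_j):
1 - 0.3254 = 0.6746.
VIF = 1.4824.

1.4824


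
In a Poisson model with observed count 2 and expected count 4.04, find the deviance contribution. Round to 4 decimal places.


First: ln(2/4.04) = -0.703098.
Then: 2 * -0.703098 = -1.406196.
y - mu = 2 - 4.04 = -2.04.
D = 2(-1.406196 - -2.04) = 1.267608, which rounds to 1.2676.

1.2676


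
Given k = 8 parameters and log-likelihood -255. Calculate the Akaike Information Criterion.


AIC = 2k - 2*loglik = 2(8) - 2(-255).
= 16 + 510 = 526.

526


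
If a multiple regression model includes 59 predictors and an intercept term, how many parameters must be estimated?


Including the intercept, the model has 59 predictor coefficients + 1 intercept.
Total = 60.

60


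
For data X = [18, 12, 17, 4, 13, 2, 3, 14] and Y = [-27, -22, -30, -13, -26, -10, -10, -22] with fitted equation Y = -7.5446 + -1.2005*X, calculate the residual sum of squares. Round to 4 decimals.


Compute predicted values, then residuals = yi - yhat_i.
Residuals: [2.1536, -0.0494, -2.0469, -0.6534, -2.8489, -0.0544, 1.1461, 2.3516].
SSres = sum(residual^2) = 24.2199.

24.2199


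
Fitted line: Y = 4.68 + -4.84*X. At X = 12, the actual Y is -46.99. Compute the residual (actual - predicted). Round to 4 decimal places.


Predicted = 4.68 + -4.84 * 12 = -53.4000.
Residual = -46.99 - -53.4000 = 6.4100.

6.4100


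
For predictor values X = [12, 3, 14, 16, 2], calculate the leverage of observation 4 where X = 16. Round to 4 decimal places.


Mean of X: xbar = 9.4000.
SXX = 167.2000.
For X = 16: h = 1/5 + (16 - 9.4000)^2/167.2000 = 0.4605.

0.4605


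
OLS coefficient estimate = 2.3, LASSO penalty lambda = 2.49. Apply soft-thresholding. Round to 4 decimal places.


Check: |2.3| = 2.3 vs lambda = 2.49.
Since |beta| <= lambda, the coefficient is set to 0.
Soft-thresholded coefficient = 0.0000.

0.0000


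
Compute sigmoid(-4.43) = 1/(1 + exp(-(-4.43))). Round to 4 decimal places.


First, exp(4.4300) = 83.9314.
Then sigma(z) = 1/(1 + 83.9314) = 0.0118.

0.0118


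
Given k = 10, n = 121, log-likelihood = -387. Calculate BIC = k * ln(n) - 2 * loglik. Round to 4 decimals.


Compute k*ln(n) = 10*ln(121) = 10*4.795791 = 47.957910.
Then -2*loglik = 774.
BIC = 47.957910 + 774 = 821.957910, which rounds to 821.9579.

821.9579


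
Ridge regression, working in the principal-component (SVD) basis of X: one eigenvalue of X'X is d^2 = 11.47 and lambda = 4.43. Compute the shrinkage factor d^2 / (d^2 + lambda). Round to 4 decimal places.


Compute the denominator: 11.47 + 4.43 = 15.9000.
Shrinkage factor = 11.47 / 15.9000 = 0.7214.

0.7214


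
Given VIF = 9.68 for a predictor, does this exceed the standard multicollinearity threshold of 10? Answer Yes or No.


Check: VIF = 9.68 vs threshold = 10.
Since 9.68 < 10, the answer is No.

No


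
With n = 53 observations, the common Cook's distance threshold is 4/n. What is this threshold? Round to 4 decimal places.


The threshold is 4/n.
4/53 = 0.0755.

0.0755


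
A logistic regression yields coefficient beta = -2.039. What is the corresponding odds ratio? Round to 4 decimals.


The odds ratio is computed as:
OR = e^(-2.039) = 0.1302.

0.1302


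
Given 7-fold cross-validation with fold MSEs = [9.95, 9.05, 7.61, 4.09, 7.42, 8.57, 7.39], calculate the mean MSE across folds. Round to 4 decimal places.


Add all fold MSEs: 54.0800.
Divide by k = 7: 54.0800/7 = 7.7257.

7.7257


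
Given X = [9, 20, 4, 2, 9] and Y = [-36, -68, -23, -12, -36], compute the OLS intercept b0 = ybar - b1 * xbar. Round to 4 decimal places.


First find the slope: b1 = -2.9979.
Means: xbar = 8.8000, ybar = -35.0000.
b0 = ybar - b1 * xbar = -35.0000 - -2.9979 * 8.8000 = -8.6181.

-8.6181


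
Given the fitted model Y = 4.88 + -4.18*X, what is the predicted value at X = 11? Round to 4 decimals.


Substitute X = 11 into the equation:
Y = 4.88 + -4.18 * 11 = 4.88 + -45.9800 = -41.1000.

-41.1000


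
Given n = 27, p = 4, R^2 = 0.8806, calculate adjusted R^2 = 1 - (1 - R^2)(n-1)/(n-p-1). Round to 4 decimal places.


Adjusted R^2 = 1 - (1 - R^2) * (n-1)/(n-p-1).
(1 - R^2) = 0.1194.
(n-1)/(n-p-1) = 26/22.
(1 - R^2) * (n-1) = 0.1194 * 26 = 3.1044.
Divide by (n-p-1): 3.1044 / 22 = 0.1411.
Adj R^2 = 1 - 0.1411 = 0.8589.

0.8589


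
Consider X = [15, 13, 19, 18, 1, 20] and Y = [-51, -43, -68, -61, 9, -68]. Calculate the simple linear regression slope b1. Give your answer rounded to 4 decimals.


The sample means are xbar = 14.3333 and ybar = -47.0000.
Compute S_xx = 247.3333 and S_xy = -1023.0000.
Slope b1 = S_xy / S_xx = -1023.0000 / 247.3333 = -4.1361.

-4.1361


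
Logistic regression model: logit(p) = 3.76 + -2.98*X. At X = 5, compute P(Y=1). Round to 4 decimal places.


Linear predictor: z = 3.76 + -2.98 * 5 = -11.1400.
P = 1/(1 + exp(11.1400)) = 1/(1 + 68871.6564) = 0.0000.

0.0000


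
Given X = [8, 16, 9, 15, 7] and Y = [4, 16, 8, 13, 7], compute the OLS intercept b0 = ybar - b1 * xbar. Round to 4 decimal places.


The slope is b1 = 1.0857.
Sample means are xbar = 11.0000 and ybar = 9.6000.
Intercept: b0 = 9.6000 - (1.0857)(11.0000) = -2.3429.

-2.3429


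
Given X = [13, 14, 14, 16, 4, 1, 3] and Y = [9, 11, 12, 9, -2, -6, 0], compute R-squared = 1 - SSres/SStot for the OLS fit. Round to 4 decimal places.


The fitted line is Y = -5.4690 + 1.0967*X.
SSres = 23.4773, SStot = 311.4286.
R^2 = 1 - SSres/SStot = 0.9246.

0.9246


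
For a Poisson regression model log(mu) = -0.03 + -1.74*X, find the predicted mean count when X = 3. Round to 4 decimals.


eta = -0.03 + -1.74 * 3 = -5.2500.
mu = exp(-5.2500) = 0.0052.

0.0052


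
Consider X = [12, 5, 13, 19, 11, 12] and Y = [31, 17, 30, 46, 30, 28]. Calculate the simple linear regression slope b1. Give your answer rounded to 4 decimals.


The sample means are xbar = 12.0000 and ybar = 30.3333.
Compute S_xx = 100.0000 and S_xy = 203.0000.
Slope b1 = S_xy / S_xx = 203.0000 / 100.0000 = 2.0300.

2.0300


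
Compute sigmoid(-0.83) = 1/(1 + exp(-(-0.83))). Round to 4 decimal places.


Compute exp(0.8300) = 2.2933.
Sigmoid = 1 / (1 + 2.2933) = 1 / 3.2933 = 0.3036.

0.3036


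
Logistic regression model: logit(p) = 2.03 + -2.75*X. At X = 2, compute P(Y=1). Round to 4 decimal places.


z = 2.03 + -2.75 * 2 = -3.4700.
Sigmoid: P = 1 / (1 + exp(3.4700)) = 0.0302.

0.0302


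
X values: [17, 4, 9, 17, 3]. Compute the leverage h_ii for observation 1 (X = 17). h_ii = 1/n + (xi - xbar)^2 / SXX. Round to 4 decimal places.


Mean of X: xbar = 10.0000.
SXX = 184.0000.
For X = 17: h = 1/5 + (17 - 10.0000)^2/184.0000 = 0.4663.

0.4663


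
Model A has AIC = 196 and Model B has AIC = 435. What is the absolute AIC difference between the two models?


Compute |196 - 435| = 239.
Model A has the smaller AIC.

239


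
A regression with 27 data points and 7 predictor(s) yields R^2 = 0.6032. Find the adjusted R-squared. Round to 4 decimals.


Plug in: Adj R^2 = 1 - (1 - 0.6032) * 26/19.
= 1 - 0.3968 * 26/19
= 1 - 10.3168 / 19
= 1 - 0.5430 = 0.4570.

0.4570


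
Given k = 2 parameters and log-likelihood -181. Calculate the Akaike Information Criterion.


AIC = 2*2 - 2*(-181).
= 4 + 362 = 366.

366


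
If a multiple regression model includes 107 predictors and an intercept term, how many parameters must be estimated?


Including the intercept, the model has 107 predictor coefficients + 1 intercept.
Total = 108.

108


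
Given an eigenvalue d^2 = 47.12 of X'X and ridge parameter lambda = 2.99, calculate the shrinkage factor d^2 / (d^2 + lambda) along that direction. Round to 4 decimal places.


Compute the denominator: 47.12 + 2.99 = 50.1100.
Shrinkage factor = 47.12 / 50.1100 = 0.9403.

0.9403


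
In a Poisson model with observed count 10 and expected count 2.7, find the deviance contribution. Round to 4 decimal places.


y/mu = 10/2.7 = 3.703704 (approx.), and ln(10/2.7) = 1.309333.
y * ln(y/mu) = 10 * 1.309333 = 13.093330.
y - mu = 7.3.
D = 2 * (13.093330 - 7.3) = 11.586660, which rounds to 11.5867.

11.5867


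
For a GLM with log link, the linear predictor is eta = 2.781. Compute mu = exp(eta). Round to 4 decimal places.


Apply the inverse link:
mu = e^2.781 = 16.1351.

16.1351


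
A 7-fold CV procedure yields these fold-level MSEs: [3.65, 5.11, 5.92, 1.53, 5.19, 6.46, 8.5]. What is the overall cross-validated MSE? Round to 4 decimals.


Sum of fold MSEs = 36.3600.
Average = 36.3600 / 7 = 5.1943.

5.1943


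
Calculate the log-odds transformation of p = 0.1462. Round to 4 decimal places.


1 - p = 0.8538.
p/(1-p) = 0.1712.
logit = ln(0.1712) = -1.7647.

-1.7647


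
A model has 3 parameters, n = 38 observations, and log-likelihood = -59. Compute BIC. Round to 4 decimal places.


Compute k*ln(n) = 3*ln(38) = 3*3.637586 = 10.912758.
Then -2*loglik = 118.
BIC = 10.912758 + 118 = 128.912758, which rounds to 128.9128.

128.9128


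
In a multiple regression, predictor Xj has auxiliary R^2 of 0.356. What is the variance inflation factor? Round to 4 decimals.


VIF = 1 / (1 - 0.356).
= 1 / 0.644 = 1.5528.

1.5528


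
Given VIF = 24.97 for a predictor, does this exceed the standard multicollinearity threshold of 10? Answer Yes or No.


Check: VIF = 24.97 vs threshold = 10.
Since 24.97 >= 10, the answer is Yes.

Yes


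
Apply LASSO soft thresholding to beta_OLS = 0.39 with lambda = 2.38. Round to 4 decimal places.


|beta_OLS| = 0.39.
lambda = 2.38.
Since |beta| <= lambda, the coefficient is set to 0.
Result = 0.0000.

0.0000


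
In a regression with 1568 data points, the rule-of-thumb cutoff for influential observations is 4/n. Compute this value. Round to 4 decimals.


Cook's distance cutoff = 4/n = 4/1568.
= 0.0026.

0.0026


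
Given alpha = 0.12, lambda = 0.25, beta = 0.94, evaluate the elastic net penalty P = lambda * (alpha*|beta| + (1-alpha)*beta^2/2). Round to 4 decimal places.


alpha * |beta| = 0.12 * 0.94 = 0.1128.
(1-alpha) * beta^2/2 = 0.88 * 0.8836/2 = 0.3888.
Total = 0.25 * (0.1128 + 0.3888) = 0.1254.

0.1254


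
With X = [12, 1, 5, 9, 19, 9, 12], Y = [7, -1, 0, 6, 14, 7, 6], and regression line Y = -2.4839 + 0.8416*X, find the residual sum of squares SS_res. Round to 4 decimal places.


Compute predicted values, then residuals = yi - yhat_i.
Residuals: [-0.6153, 0.6423, -1.7241, 0.9095, 0.4935, 1.9095, -1.6153].
SSres = sum(residual^2) = 11.0898.

11.0898


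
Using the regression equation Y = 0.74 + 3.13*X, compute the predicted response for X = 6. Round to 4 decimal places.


Substitute X = 6 into the equation:
Y = 0.74 + 3.13 * 6 = 0.74 + 18.7800 = 19.5200.

19.5200


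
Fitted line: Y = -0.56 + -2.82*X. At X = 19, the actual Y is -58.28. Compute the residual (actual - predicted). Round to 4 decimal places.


Predicted = -0.56 + -2.82 * 19 = -54.1400.
Residual = -58.28 - -54.1400 = -4.1400.

-4.1400


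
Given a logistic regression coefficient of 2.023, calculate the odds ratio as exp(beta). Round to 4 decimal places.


The odds ratio is computed as:
OR = e^(2.023) = 7.5610.

7.5610


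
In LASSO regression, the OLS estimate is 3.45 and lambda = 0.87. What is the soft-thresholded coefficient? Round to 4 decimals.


Check: |3.45| = 3.45 vs lambda = 0.87.
Since |beta| > lambda, coefficient = sign(beta)*(|beta| - lambda) = 2.5800.
Soft-thresholded coefficient = 2.5800.

2.5800


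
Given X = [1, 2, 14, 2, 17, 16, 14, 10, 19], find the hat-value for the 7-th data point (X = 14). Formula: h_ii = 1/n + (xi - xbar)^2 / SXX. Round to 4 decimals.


Compute xbar = 10.5556 with n = 9 observations.
SXX = 404.2222.
Leverage = 1/9 + (14 - 10.5556)^2/404.2222 = 0.1405.

0.1405


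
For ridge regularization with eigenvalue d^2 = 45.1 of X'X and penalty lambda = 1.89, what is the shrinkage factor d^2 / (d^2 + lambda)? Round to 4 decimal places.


Compute the denominator: 45.1 + 1.89 = 46.9900.
Shrinkage factor = 45.1 / 46.9900 = 0.9598.

0.9598


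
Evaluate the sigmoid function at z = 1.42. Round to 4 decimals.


Compute exp(-1.4200) = 0.2417.
Sigmoid = 1 / (1 + 0.2417) = 1 / 1.2417 = 0.8053.

0.8053


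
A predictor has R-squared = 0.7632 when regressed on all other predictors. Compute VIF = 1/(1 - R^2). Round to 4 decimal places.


Using VIF = 1/(1 - R^2_j):
1 - 0.7632 = 0.2368.
VIF = 4.2230.

4.2230


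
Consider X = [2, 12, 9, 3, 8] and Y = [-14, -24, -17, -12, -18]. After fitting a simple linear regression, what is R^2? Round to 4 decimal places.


The fitted line is Y = -10.1808 + -1.0028*X.
SSres = 12.7994, SStot = 84.0000.
R^2 = 1 - SSres/SStot = 0.8476.

0.8476


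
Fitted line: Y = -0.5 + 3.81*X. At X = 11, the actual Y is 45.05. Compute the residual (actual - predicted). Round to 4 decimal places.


Compute yhat = -0.5 + (3.81)(11) = 41.4100.
Residual = actual - predicted = 45.05 - 41.4100 = 3.6400.

3.6400


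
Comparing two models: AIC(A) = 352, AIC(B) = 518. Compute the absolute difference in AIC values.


Absolute difference = |352 - 518| = 166.
The model with lower AIC (A) is preferred.

166


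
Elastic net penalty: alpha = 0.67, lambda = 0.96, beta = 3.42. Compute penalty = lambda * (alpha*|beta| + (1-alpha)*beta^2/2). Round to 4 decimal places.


L1 component = 0.67 * |3.42| = 2.2914.
L2 component = 0.33 * 3.42^2 / 2 = 1.9299.
Penalty = 0.96 * (2.2914 + 1.9299) = 0.96 * 4.2213 = 4.0525.

4.0525


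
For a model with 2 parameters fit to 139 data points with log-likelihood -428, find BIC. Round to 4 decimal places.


k * ln(n) = 2 * ln(139) = 2 * 4.934474 = 9.868948.
-2 * loglik = -2 * (-428) = 856.
BIC = 9.868948 + 856 = 865.868948, which rounds to 865.8689.

865.8689


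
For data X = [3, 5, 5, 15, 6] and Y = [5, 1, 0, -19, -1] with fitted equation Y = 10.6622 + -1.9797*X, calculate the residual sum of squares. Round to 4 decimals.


Compute predicted values, then residuals = yi - yhat_i.
Residuals: [0.2769, 0.2363, -0.7637, 0.0333, 0.2160].
SSres = sum(residual^2) = 0.7635.

0.7635


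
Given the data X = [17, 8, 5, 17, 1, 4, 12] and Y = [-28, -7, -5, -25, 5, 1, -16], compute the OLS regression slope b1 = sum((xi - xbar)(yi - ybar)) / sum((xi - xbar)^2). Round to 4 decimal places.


The sample means are xbar = 9.1429 and ybar = -10.7143.
Compute S_xx = 242.8571 and S_xy = -479.2857.
Slope b1 = S_xy / S_xx = -479.2857 / 242.8571 = -1.9735.

-1.9735


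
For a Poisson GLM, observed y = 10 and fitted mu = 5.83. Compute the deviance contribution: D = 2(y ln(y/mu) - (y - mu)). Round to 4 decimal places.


Compute y*ln(y/mu) = 10*ln(10/5.83) = 10*0.539568 = 5.395680.
y - mu = 4.17.
D = 2*(5.395680 - (4.17)) = 2.451360, which rounds to 2.4514.

2.4514


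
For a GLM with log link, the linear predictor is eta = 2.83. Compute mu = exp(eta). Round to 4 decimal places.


Apply the inverse link:
mu = e^2.83 = 16.9455.

16.9455


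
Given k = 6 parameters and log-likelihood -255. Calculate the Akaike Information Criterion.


Compute:
2k = 2*6 = 12.
-2*loglik = -2*(-255) = 510.
AIC = 12 + 510 = 522.

522


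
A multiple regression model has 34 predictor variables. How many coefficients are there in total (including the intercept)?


Total coefficients = number of predictors + 1 (for the intercept).
= 34 + 1 = 35.

35


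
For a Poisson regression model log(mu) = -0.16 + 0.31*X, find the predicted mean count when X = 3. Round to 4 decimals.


Linear predictor: eta = -0.16 + (0.31)(3) = 0.7700.
Expected count: mu = exp(0.7700) = 2.1598.

2.1598


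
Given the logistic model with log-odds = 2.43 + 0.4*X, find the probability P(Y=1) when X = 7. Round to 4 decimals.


z = 2.43 + 0.4 * 7 = 5.2300.
Sigmoid: P = 1 / (1 + exp(-5.2300)) = 0.9947.

0.9947


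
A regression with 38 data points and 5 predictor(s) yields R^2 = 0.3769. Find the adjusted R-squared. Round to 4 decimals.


Adjusted R^2 = 1 - (1 - R^2) * (n-1)/(n-p-1).
(1 - R^2) = 0.6231.
(n-1)/(n-p-1) = 37/32.
(1 - R^2) * (n-1) = 0.6231 * 37 = 23.0547.
Divide by (n-p-1): 23.0547 / 32 = 0.7205.
Adj R^2 = 1 - 0.7205 = 0.2795.

0.2795


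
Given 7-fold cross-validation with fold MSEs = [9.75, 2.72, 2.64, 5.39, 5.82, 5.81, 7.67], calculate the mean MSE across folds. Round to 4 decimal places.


Sum of fold MSEs = 39.8000.
Average = 39.8000 / 7 = 5.6857.

5.6857


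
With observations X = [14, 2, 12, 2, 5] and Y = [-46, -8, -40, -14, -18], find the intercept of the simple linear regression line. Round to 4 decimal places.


The slope is b1 = -2.9375.
Sample means are xbar = 7.0000 and ybar = -25.2000.
Intercept: b0 = -25.2000 - (-2.9375)(7.0000) = -4.6375.

-4.6375


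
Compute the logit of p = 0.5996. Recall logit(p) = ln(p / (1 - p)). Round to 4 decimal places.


Compute the odds: 0.5996/0.4004 = 1.4975.
Take the natural log: ln(1.4975) = 0.4038.

0.4038


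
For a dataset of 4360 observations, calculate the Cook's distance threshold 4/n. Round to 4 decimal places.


Cook's distance cutoff = 4/n = 4/4360.
= 0.0009.

0.0009


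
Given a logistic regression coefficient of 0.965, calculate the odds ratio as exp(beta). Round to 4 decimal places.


Odds ratio = exp(beta) = exp(0.965).
= 2.6248.

2.6248


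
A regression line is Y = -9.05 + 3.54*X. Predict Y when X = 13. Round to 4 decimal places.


Substitute X = 13 into the equation:
Y = -9.05 + 3.54 * 13 = -9.05 + 46.0200 = 36.9700.

36.9700


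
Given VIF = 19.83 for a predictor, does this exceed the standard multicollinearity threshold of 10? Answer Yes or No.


Check: VIF = 19.83 vs threshold = 10.
Since 19.83 >= 10, the answer is Yes.

Yes


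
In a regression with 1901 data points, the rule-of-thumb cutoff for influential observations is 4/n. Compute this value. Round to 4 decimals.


Using the rule of thumb:
Threshold = 4 / 1901 = 0.0021.

0.0021


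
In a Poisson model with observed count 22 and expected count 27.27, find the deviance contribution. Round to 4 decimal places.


y/mu = 22/27.27 = 0.806747 (approx.), and ln(22/27.27) = -0.214745.
y * ln(y/mu) = 22 * -0.214745 = -4.724390.
y - mu = -5.27.
D = 2 * (-4.724390 - -5.27) = 1.091220, which rounds to 1.0912.

1.0912


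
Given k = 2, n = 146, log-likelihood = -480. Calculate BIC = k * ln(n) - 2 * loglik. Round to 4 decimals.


ln(146) = 4.983607.
k * ln(n) = 2 * 4.983607 = 9.967214.
-2L = 960.
BIC = 9.967214 + 960 = 969.967214, which rounds to 969.9672.

969.9672


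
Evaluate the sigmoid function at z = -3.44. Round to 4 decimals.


First, exp(3.4400) = 31.1870.
Then sigma(z) = 1/(1 + 31.1870) = 0.0311.

0.0311


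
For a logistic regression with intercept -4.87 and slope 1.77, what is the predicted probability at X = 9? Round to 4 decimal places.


z = -4.87 + 1.77 * 9 = 11.0600.
Sigmoid: P = 1 / (1 + exp(-11.0600)) = 1.0000.

1.0000


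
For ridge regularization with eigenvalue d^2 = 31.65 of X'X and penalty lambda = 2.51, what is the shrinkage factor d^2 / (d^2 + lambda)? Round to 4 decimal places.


d^2 + lambda = 31.65 + 2.51 = 34.1600.
Shrinkage factor = 31.65/34.1600 = 0.9265.

0.9265


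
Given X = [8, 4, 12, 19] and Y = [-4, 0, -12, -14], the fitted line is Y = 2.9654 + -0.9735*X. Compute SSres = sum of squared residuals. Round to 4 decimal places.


Predicted values from Y = 2.9654 + -0.9735*X.
Residuals: [0.8226, 0.9286, -3.2834, 1.5311].
SSres = 14.6640.

14.6640


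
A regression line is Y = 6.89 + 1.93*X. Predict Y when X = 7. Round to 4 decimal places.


Plug X = 7 into Y = 6.89 + 1.93*X:
Y = 6.89 + 13.5100 = 20.4000.

20.4000


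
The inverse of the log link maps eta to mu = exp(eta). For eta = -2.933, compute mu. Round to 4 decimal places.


mu = exp(eta) = exp(-2.933).
= 0.0532.

0.0532


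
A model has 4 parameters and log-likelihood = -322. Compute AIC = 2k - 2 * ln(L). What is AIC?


AIC = 2k - 2*loglik = 2(4) - 2(-322).
= 8 + 644 = 652.

652


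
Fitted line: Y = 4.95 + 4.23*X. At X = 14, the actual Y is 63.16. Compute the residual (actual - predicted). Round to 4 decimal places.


Compute yhat = 4.95 + (4.23)(14) = 64.1700.
Residual = actual - predicted = 63.16 - 64.1700 = -1.0100.

-1.0100


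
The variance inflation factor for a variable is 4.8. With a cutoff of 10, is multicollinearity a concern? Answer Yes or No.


The threshold is 10.
VIF = 4.8 is < 10.
Multicollinearity indication: No.

No


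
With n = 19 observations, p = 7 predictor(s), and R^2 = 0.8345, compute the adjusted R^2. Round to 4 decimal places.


Adjusted R^2 = 1 - (1 - R^2) * (n-1)/(n-p-1).
(1 - R^2) = 0.1655.
(n-1)/(n-p-1) = 18/11.
(1 - R^2) * (n-1) = 0.1655 * 18 = 2.9790.
Divide by (n-p-1): 2.9790 / 11 = 0.2708.
Adj R^2 = 1 - 0.2708 = 0.7292.

0.7292


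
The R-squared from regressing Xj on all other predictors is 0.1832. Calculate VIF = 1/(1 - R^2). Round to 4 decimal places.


Denominator: 1 - 0.1832 = 0.8168.
VIF = 1 / 0.8168 = 1.2243.

1.2243


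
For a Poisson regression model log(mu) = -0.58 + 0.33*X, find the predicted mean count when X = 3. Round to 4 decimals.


eta = -0.58 + 0.33 * 3 = 0.4100.
mu = exp(0.4100) = 1.5068.

1.5068


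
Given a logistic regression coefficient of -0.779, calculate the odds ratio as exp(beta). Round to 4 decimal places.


The odds ratio is computed as:
OR = e^(-0.779) = 0.4589.

0.4589


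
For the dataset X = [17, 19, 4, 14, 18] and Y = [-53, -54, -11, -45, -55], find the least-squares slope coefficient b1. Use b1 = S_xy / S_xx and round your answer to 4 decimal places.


The sample means are xbar = 14.4000 and ybar = -43.6000.
Compute S_xx = 149.2000 and S_xy = -451.8000.
Slope b1 = S_xy / S_xx = -451.8000 / 149.2000 = -3.0282.

-3.0282


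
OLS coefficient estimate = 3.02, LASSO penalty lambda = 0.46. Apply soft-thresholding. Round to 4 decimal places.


Absolute value: |3.02| = 3.02.
Compare to lambda = 0.46.
Since |beta| > lambda, coefficient = sign(beta)*(|beta| - lambda) = 2.5600.

2.5600


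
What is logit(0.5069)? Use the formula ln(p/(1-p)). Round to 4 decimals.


The odds are p/(1-p) = 0.5069 / 0.4931 = 1.0280.
logit(p) = ln(1.0280) = 0.0276.

0.0276


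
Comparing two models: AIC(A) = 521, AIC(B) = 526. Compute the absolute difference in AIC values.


Absolute difference = |521 - 526| = 5.
The model with lower AIC (A) is preferred.

5


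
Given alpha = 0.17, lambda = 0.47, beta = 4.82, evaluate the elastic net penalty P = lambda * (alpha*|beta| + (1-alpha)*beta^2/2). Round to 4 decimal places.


alpha * |beta| = 0.17 * 4.82 = 0.8194.
(1-alpha) * beta^2/2 = 0.83 * 23.2324/2 = 9.6414.
Total = 0.47 * (0.8194 + 9.6414) = 4.9166.

4.9166


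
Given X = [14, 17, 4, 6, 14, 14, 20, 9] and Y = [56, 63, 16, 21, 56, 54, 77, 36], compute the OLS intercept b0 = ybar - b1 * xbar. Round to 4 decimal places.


Compute b1 = 3.8484 from the OLS formula.
With xbar = 12.2500 and ybar = 47.3750, the intercept is:
b0 = 47.3750 - 3.8484 * 12.2500 = 0.2315.

0.2315


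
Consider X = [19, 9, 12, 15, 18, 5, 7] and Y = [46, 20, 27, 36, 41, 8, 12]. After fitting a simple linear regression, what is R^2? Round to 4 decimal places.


Fit the OLS line: b0 = -5.3231, b1 = 2.6737.
SSres = 8.5945.
SStot = 1272.8571.
R^2 = 1 - 8.5945/1272.8571 = 0.9932.

0.9932


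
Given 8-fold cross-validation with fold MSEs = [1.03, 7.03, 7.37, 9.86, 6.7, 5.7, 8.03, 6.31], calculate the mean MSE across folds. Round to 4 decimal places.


Total MSE across folds = 52.0300.
CV-MSE = 52.0300/8 = 6.5038.

6.5038
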